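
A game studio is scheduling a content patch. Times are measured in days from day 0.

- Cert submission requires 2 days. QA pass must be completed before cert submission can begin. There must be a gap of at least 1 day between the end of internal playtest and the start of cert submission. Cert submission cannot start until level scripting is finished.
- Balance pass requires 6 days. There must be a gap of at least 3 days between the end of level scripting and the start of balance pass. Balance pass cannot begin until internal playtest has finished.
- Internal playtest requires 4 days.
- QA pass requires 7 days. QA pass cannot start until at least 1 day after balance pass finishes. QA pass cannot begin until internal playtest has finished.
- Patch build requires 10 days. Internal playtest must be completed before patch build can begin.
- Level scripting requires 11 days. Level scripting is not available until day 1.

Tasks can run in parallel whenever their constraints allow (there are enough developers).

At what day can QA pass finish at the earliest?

29

Internal playtest has no prerequisites, so it starts at day 0 and finishes at day 4.
Level scripting waits on its own release at day 1, so it starts at day 1 and finishes at 1 + 11 = day 12.
Balance pass needs all of level scripting (finishes day 12, plus 3-day gap → day 15); internal playtest (finishes day 4). That puts its earliest start at day 15; it finishes at 15 + 6 = day 21.
QA pass has to wait for balance pass (finishes day 21, plus 1-day gap → day 22); internal playtest (finishes day 4). The latest of these is day 22, so QA pass runs day 22 to 22 + 7 = day 29.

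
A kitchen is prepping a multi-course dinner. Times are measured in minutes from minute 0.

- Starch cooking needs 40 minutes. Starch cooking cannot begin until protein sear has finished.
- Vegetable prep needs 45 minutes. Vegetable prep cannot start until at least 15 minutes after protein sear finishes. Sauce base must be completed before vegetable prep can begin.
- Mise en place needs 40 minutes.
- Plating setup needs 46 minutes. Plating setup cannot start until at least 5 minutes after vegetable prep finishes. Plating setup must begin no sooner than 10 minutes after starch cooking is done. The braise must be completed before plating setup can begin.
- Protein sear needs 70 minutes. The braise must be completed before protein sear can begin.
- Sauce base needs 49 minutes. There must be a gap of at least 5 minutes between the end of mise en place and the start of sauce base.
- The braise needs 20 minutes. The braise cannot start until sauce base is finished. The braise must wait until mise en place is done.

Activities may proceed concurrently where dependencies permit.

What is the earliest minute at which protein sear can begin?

114

Mise en place can start immediately at minute 0; it finishes at minute 40.
Sauce base cannot begin until mise en place (finishes minute 40, plus 5-minute gap → minute 45). It runs from minute 45 to 45 + 49 = minute 94.
For the braise: sauce base (finishes minute 94); mise en place (finishes minute 40). Taking the maximum gives a start of minute 94, and it finishes at 94 + 20 = minute 114.
Protein sear waits on the braise (finishes minute 114), so the earliest it can start is minute 114.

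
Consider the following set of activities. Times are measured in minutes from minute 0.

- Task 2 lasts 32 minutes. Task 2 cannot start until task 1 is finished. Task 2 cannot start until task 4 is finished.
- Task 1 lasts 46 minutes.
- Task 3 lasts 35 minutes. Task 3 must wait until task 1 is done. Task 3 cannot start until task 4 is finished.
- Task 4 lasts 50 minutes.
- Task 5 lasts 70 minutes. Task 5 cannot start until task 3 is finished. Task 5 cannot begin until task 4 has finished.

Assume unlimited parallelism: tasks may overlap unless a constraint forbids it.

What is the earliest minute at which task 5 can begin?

Nothing blocks task 4, so it runs from minute 0 to minute 50.
Task 1 has no prerequisites, so it starts at minute 0 and finishes at minute 46.
Task 3 needs all of task 1 (finishes minute 46); task 4 (finishes minute 50). That puts its earliest start at minute 50; it finishes at 50 + 35 = minute 85.
Task 5 waits on task 3 (finishes minute 85); task 4 (finishes minute 50). The latest of these is minute 85, which is the earliest task 5 can start.

85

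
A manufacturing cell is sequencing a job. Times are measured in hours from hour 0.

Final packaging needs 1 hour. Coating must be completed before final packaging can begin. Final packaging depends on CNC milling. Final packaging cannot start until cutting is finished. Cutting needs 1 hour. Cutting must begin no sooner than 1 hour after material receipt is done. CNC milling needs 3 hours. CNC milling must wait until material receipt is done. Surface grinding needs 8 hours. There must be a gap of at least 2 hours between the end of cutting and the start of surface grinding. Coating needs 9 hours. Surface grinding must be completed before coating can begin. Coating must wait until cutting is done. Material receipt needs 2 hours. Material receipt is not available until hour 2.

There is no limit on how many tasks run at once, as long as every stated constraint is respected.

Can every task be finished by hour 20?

After its own release at hour 2, material receipt can start at hour 2 and finishes at hour 4.
CNC milling waits on material receipt (finishes hour 4), so it starts at hour 4 and finishes at 4 + 3 = hour 7.
Cutting cannot begin until material receipt (finishes hour 4, plus 1-hour gap → hour 5). It runs from hour 5 to 5 + 1 = hour 6.
After cutting (finishes hour 6, plus 2-hour gap → hour 8), surface grinding can start at hour 8 and finishes at hour 16.
For coating: surface grinding (finishes hour 16); cutting (finishes hour 6). Taking the maximum gives a start of hour 16, and it finishes at 16 + 9 = hour 25.
Final packaging needs all of coating (finishes hour 25); CNC milling (finishes hour 7); cutting (finishes hour 6). That puts its earliest start at hour 25; it finishes at 25 + 1 = hour 26.
The earliest everything can be done is hour 26, which is after the deadline of 20, so it is not possible.

No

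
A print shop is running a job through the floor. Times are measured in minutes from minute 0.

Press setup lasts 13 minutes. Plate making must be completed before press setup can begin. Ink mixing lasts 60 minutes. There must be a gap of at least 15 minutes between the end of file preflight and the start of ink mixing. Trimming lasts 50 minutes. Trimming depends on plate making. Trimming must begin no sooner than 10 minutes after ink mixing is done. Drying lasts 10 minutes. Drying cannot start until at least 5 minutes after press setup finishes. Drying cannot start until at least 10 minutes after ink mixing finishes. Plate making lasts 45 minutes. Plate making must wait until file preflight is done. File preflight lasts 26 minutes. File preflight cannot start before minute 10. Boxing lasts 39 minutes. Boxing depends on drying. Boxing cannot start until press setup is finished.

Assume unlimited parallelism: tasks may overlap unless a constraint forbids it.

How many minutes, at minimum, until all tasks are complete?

File preflight waits on its own release at minute 10, so it starts at minute 10 and finishes at 10 + 26 = minute 36.
Ink mixing waits on file preflight (finishes minute 36, plus 15-minute gap → minute 51), so it starts at minute 51 and finishes at 51 + 60 = minute 111.
Plate making cannot begin until file preflight (finishes minute 36). It runs from minute 36 to 36 + 45 = minute 81.
Trimming cannot start until plate making (finishes minute 81); ink mixing (finishes minute 111, plus 10-minute gap → minute 121). The controlling bound is minute 121, so trimming finishes at 121 + 50 = minute 171.
Press setup waits on plate making (finishes minute 81), so it starts at minute 81 and finishes at 81 + 13 = minute 94.
Drying has to wait for press setup (finishes minute 94, plus 5-minute gap → minute 99); ink mixing (finishes minute 111, plus 10-minute gap → minute 121). The latest of these is minute 121, so drying runs minute 121 to 121 + 10 = minute 131.
Boxing needs all of drying (finishes minute 131); press setup (finishes minute 94). That puts its earliest start at minute 131; it finishes at 131 + 39 = minute 170.
All tasks are finished once the last one completes. Finish times: File preflight at 36, Plate making at 81, Ink mixing at 111, Press setup at 94, Drying at 131, Trimming at 171, Boxing at 170. The latest is minute 171.

171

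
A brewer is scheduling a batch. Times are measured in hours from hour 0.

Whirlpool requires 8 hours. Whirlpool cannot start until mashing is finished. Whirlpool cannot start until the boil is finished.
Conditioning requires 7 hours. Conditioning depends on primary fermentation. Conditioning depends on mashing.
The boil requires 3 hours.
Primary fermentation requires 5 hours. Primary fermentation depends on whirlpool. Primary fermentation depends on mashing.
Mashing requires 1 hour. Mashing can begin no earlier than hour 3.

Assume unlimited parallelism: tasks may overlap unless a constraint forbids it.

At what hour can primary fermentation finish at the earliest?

Nothing blocks the boil, so it runs from hour 0 to hour 3.
Mashing waits on its own release at hour 3, so it starts at hour 3 and finishes at 3 + 1 = hour 4.
Whirlpool cannot start until mashing (finishes hour 4); the boil (finishes hour 3). The controlling bound is hour 4, so whirlpool finishes at 4 + 8 = hour 12.
Primary fermentation has to wait for whirlpool (finishes hour 12); mashing (finishes hour 4). The latest of these is hour 12, so primary fermentation runs hour 12 to 12 + 5 = hour 17.

17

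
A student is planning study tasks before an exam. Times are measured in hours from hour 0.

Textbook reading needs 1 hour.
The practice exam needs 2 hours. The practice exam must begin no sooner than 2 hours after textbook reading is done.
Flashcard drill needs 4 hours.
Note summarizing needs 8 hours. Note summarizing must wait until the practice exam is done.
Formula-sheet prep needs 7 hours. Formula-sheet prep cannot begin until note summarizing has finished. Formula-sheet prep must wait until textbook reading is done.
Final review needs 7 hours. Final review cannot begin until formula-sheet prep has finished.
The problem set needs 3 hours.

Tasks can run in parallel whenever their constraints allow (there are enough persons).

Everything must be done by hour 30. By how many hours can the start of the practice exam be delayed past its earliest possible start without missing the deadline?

3

Textbook reading can start immediately at hour 0; it finishes at hour 1.
After textbook reading (finishes hour 1, plus 2-hour gap → hour 3), the practice exam can start at hour 3 and finishes at hour 5.

Working backward from the deadline:
Nothing follows final review; the deadline of hour 30 is its only limit. It must start by 30 − 7 = hour 23.
Formula-sheet prep feeds into final review (must start by hour 23); so formula-sheet prep must finish by hour 23 and therefore start by hour 16.
Note summarizing has to be done before formula-sheet prep (must start by hour 16). That means finishing by hour 16, i.e. starting by 16 − 8 = hour 8.
The practice exam feeds into note summarizing (must start by hour 8); so the practice exam must finish by hour 8 and therefore start by hour 6.
So the practice exam can start as early as hour 3 and as late as hour 6, giving 6 − 3 = 3 hours of slack.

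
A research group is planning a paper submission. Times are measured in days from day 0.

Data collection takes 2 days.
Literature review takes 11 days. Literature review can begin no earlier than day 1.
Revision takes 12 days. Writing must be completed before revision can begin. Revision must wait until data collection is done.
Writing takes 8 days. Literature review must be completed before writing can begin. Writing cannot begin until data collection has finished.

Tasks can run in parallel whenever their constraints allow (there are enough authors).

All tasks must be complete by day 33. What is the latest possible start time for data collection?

Revision must finish by day 33; it takes 12 days, so it must start by 33 − 12 = day 21.
Writing feeds into revision (must start by day 21); so writing must finish by day 21 and therefore start by day 13.
Data collection must finish in time for writing (must start by day 13); revision (must start by day 21). The tightest is day 13, so data collection must start by 13 − 2 = day 11.

11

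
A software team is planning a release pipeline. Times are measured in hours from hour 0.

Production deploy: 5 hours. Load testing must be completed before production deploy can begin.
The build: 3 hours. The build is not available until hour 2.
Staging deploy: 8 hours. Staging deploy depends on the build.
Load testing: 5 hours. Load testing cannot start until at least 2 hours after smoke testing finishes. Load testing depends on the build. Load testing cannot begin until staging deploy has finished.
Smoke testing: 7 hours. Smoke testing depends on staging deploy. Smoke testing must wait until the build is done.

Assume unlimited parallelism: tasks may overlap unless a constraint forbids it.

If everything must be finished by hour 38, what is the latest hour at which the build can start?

8

To finish by hour 38, production deploy (duration 5) must start no later than hour 33.
Load testing feeds into production deploy (must start by hour 33); so load testing must finish by hour 33 and therefore start by hour 28.
Since load testing (must start by hour 28, minus 2-hour gap → hour 26) depends on it, smoke testing must finish by hour 26. Backing off its 7-hour duration gives a latest start of hour 19.
Staging deploy must finish in time for smoke testing (must start by hour 19); load testing (must start by hour 28). The tightest is hour 19, so staging deploy must start by 19 − 8 = hour 11.
The build feeds staging deploy (must start by hour 11); smoke testing (must start by hour 19); load testing (must start by hour 28). Taking the minimum, the build must finish by hour 11 and start by 11 − 3 = hour 8.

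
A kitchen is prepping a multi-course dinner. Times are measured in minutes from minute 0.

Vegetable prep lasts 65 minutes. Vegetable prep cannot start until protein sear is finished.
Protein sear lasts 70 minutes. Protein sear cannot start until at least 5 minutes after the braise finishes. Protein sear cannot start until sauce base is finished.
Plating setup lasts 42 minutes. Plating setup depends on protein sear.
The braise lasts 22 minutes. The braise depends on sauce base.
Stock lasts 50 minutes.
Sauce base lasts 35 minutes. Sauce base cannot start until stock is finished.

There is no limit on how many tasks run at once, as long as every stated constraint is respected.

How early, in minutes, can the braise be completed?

107

Nothing blocks stock, so it runs from minute 0 to minute 50.
After stock (finishes minute 50), sauce base can start at minute 50 and finishes at minute 85.
The braise waits on sauce base (finishes minute 85), so it starts at minute 85 and finishes at 85 + 22 = minute 107.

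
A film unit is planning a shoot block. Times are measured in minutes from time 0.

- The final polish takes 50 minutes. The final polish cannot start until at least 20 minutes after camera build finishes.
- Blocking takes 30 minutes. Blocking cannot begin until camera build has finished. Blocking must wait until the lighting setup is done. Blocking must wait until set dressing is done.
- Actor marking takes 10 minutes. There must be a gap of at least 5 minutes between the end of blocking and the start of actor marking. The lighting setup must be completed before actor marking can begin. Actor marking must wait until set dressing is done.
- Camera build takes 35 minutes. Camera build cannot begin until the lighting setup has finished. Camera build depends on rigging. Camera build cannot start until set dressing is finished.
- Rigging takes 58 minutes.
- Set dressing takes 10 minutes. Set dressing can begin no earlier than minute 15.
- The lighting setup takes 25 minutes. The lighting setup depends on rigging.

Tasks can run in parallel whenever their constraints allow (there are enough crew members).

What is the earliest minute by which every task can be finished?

188

Set dressing cannot begin until its own release at minute 15. It runs from minute 15 to 15 + 10 = minute 25.
Rigging has no prerequisites, so it starts at minute 0 and finishes at minute 58.
The lighting setup cannot begin until rigging (finishes minute 58). It runs from minute 58 to 58 + 25 = minute 83.
For camera build: the lighting setup (finishes minute 83); rigging (finishes minute 58); set dressing (finishes minute 25). Taking the maximum gives a start of minute 83, and it finishes at 83 + 35 = minute 118.
The final polish cannot begin until camera build (finishes minute 118, plus 20-minute gap → minute 138). It runs from minute 138 to 138 + 50 = minute 188.
Blocking cannot start until camera build (finishes minute 118); the lighting setup (finishes minute 83); set dressing (finishes minute 25). The controlling bound is minute 118, so blocking finishes at 118 + 30 = minute 148.
For actor marking: blocking (finishes minute 148, plus 5-minute gap → minute 153); the lighting setup (finishes minute 83); set dressing (finishes minute 25). Taking the maximum gives a start of minute 153, and it finishes at 153 + 10 = minute 163.
All tasks are finished once the last one completes. Finish times: Rigging at 58, Set dressing at 25, The lighting setup at 83, Camera build at 118, Blocking at 148, Actor marking at 163, The final polish at 188. The latest is minute 188.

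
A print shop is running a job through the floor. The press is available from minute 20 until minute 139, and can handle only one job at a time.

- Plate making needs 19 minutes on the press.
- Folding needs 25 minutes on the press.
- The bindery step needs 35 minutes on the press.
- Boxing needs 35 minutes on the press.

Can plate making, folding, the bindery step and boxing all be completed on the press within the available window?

The press window is 139 − 20 = 119 minutes.
Running back to back, the jobs need 19 + 25 + 35 + 35 = 114 minutes on the press.
Since 114 ≤ 119, they fit within the window.

Yes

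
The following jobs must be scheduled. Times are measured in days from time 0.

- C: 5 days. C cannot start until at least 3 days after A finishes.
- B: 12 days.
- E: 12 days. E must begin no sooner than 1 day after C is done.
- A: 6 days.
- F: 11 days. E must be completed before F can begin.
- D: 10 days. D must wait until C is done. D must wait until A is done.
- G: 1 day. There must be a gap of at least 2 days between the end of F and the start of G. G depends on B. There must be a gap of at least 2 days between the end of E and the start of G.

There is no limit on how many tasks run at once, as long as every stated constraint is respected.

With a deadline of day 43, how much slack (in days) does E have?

2

A can start immediately at day 0; it finishes at day 6.
C cannot begin until A (finishes day 6, plus 3-day gap → day 9). It runs from day 9 to 9 + 5 = day 14.
E cannot begin until C (finishes day 14, plus 1-day gap → day 15). It runs from day 15 to 15 + 12 = day 27.

Working backward from the deadline:
G has no dependents, so it just needs to finish by day 43. Starting by 43 − 1 = day 42 achieves that.
F must finish before G (must start by day 42, minus 2-day gap → day 40). With an 11-day duration, F must start by 40 − 11 = day 29.
E must finish in time for F (must start by day 29); G (must start by day 42, minus 2-day gap → day 40). The tightest is day 29, so E must start by 29 − 12 = day 17.
So E can start as early as day 15 and as late as day 17, giving 17 − 15 = 2 days of slack.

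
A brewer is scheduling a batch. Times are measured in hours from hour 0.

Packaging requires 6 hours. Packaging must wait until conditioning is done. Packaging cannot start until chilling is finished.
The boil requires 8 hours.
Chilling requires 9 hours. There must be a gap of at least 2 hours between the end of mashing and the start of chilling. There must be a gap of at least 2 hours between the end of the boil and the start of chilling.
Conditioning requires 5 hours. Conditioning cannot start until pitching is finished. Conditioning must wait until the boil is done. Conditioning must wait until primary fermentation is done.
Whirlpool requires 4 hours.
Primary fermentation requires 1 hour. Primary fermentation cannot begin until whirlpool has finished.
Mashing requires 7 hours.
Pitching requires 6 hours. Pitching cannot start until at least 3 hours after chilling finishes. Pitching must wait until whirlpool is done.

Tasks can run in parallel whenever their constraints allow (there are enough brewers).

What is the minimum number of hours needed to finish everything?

Whirlpool can start immediately at hour 0; it finishes at hour 4.
Primary fermentation waits on whirlpool (finishes hour 4), so it starts at hour 4 and finishes at 4 + 1 = hour 5.
Nothing blocks the boil, so it runs from hour 0 to hour 8.
Nothing blocks mashing, so it runs from hour 0 to hour 7.
For chilling: mashing (finishes hour 7, plus 2-hour gap → hour 9); the boil (finishes hour 8, plus 2-hour gap → hour 10). Taking the maximum gives a start of hour 10, and it finishes at 10 + 9 = hour 19.
For pitching: chilling (finishes hour 19, plus 3-hour gap → hour 22); whirlpool (finishes hour 4). Taking the maximum gives a start of hour 22, and it finishes at 22 + 6 = hour 28.
Conditioning needs all of pitching (finishes hour 28); the boil (finishes hour 8); primary fermentation (finishes hour 5). That puts its earliest start at hour 28; it finishes at 28 + 5 = hour 33.
Packaging has to wait for conditioning (finishes hour 33); chilling (finishes hour 19). The latest of these is hour 33, so packaging runs hour 33 to 33 + 6 = hour 39.
All tasks are finished once the last one completes. Finish times: Mashing at 7, The boil at 8, Whirlpool at 4, Chilling at 19, Pitching at 28, Primary fermentation at 5, Conditioning at 33, Packaging at 39. The latest is hour 39.

39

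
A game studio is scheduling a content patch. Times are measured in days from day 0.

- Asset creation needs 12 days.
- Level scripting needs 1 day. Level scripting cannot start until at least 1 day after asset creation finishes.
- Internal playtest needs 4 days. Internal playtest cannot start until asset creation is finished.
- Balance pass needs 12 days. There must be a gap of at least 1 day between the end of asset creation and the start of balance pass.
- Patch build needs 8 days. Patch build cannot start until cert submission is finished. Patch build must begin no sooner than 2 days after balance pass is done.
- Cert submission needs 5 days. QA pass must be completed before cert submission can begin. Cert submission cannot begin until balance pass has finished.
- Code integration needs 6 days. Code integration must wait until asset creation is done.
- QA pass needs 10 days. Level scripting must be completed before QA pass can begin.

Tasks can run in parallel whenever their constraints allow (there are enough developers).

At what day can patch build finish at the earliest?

38

Asset creation has no prerequisites, so it starts at day 0 and finishes at day 12.
After asset creation (finishes day 12, plus 1-day gap → day 13), balance pass can start at day 13 and finishes at day 25.
Level scripting waits on asset creation (finishes day 12, plus 1-day gap → day 13), so it starts at day 13 and finishes at 13 + 1 = day 14.
QA pass cannot begin until level scripting (finishes day 14). It runs from day 14 to 14 + 10 = day 24.
For cert submission: QA pass (finishes day 24); balance pass (finishes day 25). Taking the maximum gives a start of day 25, and it finishes at 25 + 5 = day 30.
Patch build cannot start until cert submission (finishes day 30); balance pass (finishes day 25, plus 2-day gap → day 27). The controlling bound is day 30, so patch build finishes at 30 + 8 = day 38.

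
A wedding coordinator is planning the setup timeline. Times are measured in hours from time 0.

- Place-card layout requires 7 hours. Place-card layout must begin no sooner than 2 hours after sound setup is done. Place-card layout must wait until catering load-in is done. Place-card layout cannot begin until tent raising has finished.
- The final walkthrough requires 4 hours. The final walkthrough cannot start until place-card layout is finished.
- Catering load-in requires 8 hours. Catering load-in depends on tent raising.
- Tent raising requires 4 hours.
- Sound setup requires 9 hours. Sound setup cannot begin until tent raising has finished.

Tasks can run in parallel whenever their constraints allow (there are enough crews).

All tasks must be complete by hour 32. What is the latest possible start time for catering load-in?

To finish by hour 32, the final walkthrough (duration 4) must start no later than hour 28.
Since the final walkthrough (must start by hour 28) depends on it, place-card layout must finish by hour 28. Backing off its 7-hour duration gives a latest start of hour 21.
Catering load-in has to be done before place-card layout (must start by hour 21). That means finishing by hour 21, i.e. starting by 21 − 8 = hour 13.

13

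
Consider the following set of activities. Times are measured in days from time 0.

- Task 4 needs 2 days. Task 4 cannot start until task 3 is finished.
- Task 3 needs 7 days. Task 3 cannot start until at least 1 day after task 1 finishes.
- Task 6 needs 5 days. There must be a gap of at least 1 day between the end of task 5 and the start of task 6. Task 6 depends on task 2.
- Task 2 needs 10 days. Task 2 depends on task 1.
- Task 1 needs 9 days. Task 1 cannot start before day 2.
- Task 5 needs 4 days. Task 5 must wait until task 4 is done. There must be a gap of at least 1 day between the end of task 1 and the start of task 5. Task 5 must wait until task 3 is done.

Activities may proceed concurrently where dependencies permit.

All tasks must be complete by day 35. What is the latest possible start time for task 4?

23

To finish by day 35, task 6 (duration 5) must start no later than day 30.
Task 5 must finish before task 6 (must start by day 30, minus 1-day gap → day 29). With a 4-day duration, task 5 must start by 29 − 4 = day 25.
Task 4 must finish before task 5 (must start by day 25). With a 2-day duration, task 4 must start by 25 − 2 = day 23.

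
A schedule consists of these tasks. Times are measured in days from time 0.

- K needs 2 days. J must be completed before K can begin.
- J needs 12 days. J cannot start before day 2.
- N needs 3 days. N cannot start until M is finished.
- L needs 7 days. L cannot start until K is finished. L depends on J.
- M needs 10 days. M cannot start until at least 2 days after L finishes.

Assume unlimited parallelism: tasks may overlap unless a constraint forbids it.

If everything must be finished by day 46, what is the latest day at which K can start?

N has no dependents, so it just needs to finish by day 46. Starting by 46 − 3 = day 43 achieves that.
Since N (must start by day 43) depends on it, M must finish by day 43. Backing off its 10-day duration gives a latest start of day 33.
L has to be done before M (must start by day 33, minus 2-day gap → day 31). That means finishing by day 31, i.e. starting by 31 − 7 = day 24.
K has to be done before L (must start by day 24). That means finishing by day 24, i.e. starting by 24 − 2 = day 22.

22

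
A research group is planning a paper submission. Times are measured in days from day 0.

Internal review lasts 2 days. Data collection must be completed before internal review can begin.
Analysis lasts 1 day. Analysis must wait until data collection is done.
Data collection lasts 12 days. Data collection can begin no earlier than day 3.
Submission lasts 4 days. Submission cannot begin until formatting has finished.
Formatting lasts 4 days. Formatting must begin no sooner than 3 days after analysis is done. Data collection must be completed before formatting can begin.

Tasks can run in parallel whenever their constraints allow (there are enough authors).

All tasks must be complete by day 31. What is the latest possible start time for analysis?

Submission has no dependents, so it just needs to finish by day 31. Starting by 31 − 4 = day 27 achieves that.
Formatting feeds into submission (must start by day 27); so formatting must finish by day 27 and therefore start by day 23.
Analysis must finish before formatting (must start by day 23, minus 3-day gap → day 20). With a 1-day duration, analysis must start by 20 − 1 = day 19.

19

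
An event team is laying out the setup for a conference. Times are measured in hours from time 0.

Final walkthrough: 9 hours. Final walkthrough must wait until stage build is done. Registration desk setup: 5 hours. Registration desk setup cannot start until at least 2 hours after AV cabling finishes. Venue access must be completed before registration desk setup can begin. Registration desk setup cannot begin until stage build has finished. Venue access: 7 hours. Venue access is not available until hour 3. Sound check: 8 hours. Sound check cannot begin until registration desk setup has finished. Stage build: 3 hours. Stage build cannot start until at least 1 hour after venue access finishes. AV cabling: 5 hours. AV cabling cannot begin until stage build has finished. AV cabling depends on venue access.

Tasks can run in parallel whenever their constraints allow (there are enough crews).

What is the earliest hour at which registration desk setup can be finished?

After its own release at hour 3, venue access can start at hour 3 and finishes at hour 10.
Stage build cannot begin until venue access (finishes hour 10, plus 1-hour gap → hour 11). It runs from hour 11 to 11 + 3 = hour 14.
AV cabling cannot start until stage build (finishes hour 14); venue access (finishes hour 10). The controlling bound is hour 14, so AV cabling finishes at 14 + 5 = hour 19.
Registration desk setup needs all of AV cabling (finishes hour 19, plus 2-hour gap → hour 21); venue access (finishes hour 10); stage build (finishes hour 14). That puts its earliest start at hour 21; it finishes at 21 + 5 = hour 26.

26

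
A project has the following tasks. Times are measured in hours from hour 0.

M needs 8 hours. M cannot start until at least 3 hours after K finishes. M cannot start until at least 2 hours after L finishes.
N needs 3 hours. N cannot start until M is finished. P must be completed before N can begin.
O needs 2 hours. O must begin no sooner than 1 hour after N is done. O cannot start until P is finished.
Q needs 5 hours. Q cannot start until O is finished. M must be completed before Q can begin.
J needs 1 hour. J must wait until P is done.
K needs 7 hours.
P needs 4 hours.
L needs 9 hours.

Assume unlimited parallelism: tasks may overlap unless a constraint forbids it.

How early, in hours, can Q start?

Nothing blocks P, so it runs from hour 0 to hour 4.
Nothing blocks L, so it runs from hour 0 to hour 9.
K can start immediately at hour 0; it finishes at hour 7.
M cannot start until K (finishes hour 7, plus 3-hour gap → hour 10); L (finishes hour 9, plus 2-hour gap → hour 11). The controlling bound is hour 11, so M finishes at 11 + 8 = hour 19.
N needs all of M (finishes hour 19); P (finishes hour 4). That puts its earliest start at hour 19; it finishes at 19 + 3 = hour 22.
O has to wait for N (finishes hour 22, plus 1-hour gap → hour 23); P (finishes hour 4). The latest of these is hour 23, so O runs hour 23 to 23 + 2 = hour 25.
Q waits on O (finishes hour 25); M (finishes hour 19). The latest of these is hour 25, which is the earliest Q can start.

25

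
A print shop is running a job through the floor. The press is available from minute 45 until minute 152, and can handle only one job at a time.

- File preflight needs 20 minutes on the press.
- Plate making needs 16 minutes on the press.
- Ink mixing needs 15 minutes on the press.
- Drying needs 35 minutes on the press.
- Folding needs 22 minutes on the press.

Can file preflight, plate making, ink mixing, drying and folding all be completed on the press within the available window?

The press window is 152 − 45 = 107 minutes.
Running back to back, the jobs need 20 + 16 + 15 + 35 + 22 = 108 minutes on the press.
Since 108 > 107, they cannot all fit.

No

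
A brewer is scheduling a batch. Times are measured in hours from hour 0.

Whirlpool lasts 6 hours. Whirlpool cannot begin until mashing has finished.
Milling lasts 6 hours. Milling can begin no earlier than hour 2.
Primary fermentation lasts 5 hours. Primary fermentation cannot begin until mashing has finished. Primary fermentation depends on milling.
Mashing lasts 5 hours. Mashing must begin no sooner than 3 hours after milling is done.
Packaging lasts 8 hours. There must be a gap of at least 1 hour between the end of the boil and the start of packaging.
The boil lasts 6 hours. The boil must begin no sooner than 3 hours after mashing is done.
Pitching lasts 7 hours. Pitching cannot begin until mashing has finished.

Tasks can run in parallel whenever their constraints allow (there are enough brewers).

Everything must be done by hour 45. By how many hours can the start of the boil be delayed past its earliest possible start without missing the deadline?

11

After its own release at hour 2, milling can start at hour 2 and finishes at hour 8.
Mashing cannot begin until milling (finishes hour 8, plus 3-hour gap → hour 11). It runs from hour 11 to 11 + 5 = hour 16.
The boil cannot begin until mashing (finishes hour 16, plus 3-hour gap → hour 19). It runs from hour 19 to 19 + 6 = hour 25.

Working backward from the deadline:
To finish by hour 45, packaging (duration 8) must start no later than hour 37.
The boil must finish before packaging (must start by hour 37, minus 1-hour gap → hour 36). With a 6-hour duration, the boil must start by 36 − 6 = hour 30.
So the boil can start as early as hour 19 and as late as hour 30, giving 30 − 19 = 11 hours of slack.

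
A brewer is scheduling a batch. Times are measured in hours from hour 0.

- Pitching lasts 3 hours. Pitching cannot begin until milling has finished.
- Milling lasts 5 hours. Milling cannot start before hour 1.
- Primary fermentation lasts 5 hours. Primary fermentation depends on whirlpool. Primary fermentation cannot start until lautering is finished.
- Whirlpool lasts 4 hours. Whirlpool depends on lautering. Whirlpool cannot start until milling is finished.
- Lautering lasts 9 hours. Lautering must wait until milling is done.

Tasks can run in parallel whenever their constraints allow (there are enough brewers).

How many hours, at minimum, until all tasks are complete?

After its own release at hour 1, milling can start at hour 1 and finishes at hour 6.
After milling (finishes hour 6), pitching can start at hour 6 and finishes at hour 9.
After milling (finishes hour 6), lautering can start at hour 6 and finishes at hour 15.
Whirlpool has to wait for lautering (finishes hour 15); milling (finishes hour 6). The latest of these is hour 15, so whirlpool runs hour 15 to 15 + 4 = hour 19.
Primary fermentation cannot start until whirlpool (finishes hour 19); lautering (finishes hour 15). The controlling bound is hour 19, so primary fermentation finishes at 19 + 5 = hour 24.
All tasks are finished once the last one completes. Finish times: Milling at 6, Lautering at 15, Whirlpool at 19, Pitching at 9, Primary fermentation at 24. The latest is hour 24.

24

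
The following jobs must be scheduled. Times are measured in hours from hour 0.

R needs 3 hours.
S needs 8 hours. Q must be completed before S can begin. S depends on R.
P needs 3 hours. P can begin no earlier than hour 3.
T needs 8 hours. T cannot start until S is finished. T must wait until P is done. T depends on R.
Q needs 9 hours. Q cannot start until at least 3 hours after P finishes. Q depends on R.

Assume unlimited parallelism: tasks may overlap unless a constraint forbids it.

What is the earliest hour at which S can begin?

Nothing blocks R, so it runs from hour 0 to hour 3.
P cannot begin until its own release at hour 3. It runs from hour 3 to 3 + 3 = hour 6.
For Q: P (finishes hour 6, plus 3-hour gap → hour 9); R (finishes hour 3). Taking the maximum gives a start of hour 9, and it finishes at 9 + 9 = hour 18.
S waits on Q (finishes hour 18); R (finishes hour 3). The latest of these is hour 18, which is the earliest S can start.

18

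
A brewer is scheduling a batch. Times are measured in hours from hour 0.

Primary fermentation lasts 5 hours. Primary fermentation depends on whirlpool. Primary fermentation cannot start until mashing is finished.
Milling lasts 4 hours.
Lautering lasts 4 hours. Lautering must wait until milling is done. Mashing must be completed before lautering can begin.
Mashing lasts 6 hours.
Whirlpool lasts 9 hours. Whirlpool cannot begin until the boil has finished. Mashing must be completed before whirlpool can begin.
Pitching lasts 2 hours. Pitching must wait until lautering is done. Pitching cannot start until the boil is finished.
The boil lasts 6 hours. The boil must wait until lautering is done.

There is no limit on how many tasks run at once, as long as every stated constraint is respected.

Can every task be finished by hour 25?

Mashing has no prerequisites, so it starts at hour 0 and finishes at hour 6.
Milling can start immediately at hour 0; it finishes at hour 4.
Lautering cannot start until milling (finishes hour 4); mashing (finishes hour 6). The controlling bound is hour 6, so lautering finishes at 6 + 4 = hour 10.
The boil cannot begin until lautering (finishes hour 10). It runs from hour 10 to 10 + 6 = hour 16.
Pitching needs all of lautering (finishes hour 10); the boil (finishes hour 16). That puts its earliest start at hour 16; it finishes at 16 + 2 = hour 18.
Whirlpool cannot start until the boil (finishes hour 16); mashing (finishes hour 6). The controlling bound is hour 16, so whirlpool finishes at 16 + 9 = hour 25.
Primary fermentation cannot start until whirlpool (finishes hour 25); mashing (finishes hour 6). The controlling bound is hour 25, so primary fermentation finishes at 25 + 5 = hour 30.
The earliest everything can be done is hour 30, which is after the deadline of 25, so it is not possible.

No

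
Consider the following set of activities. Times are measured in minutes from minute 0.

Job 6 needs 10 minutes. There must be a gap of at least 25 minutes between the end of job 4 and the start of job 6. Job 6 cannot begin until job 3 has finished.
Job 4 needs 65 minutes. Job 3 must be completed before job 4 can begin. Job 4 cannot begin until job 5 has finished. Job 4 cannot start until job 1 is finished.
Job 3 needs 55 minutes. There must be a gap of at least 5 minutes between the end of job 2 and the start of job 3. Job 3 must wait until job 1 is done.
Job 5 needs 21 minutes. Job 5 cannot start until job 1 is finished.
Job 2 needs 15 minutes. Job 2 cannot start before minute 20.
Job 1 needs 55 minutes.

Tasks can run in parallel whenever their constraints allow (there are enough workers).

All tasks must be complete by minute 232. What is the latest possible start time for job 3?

77

To finish by minute 232, job 6 (duration 10) must start no later than minute 222.
Since job 6 (must start by minute 222, minus 25-minute gap → minute 197) depends on it, job 4 must finish by minute 197. Backing off its 65-minute duration gives a latest start of minute 132.
Job 3 has several dependents: job 4 (must start by minute 132); job 6 (must start by minute 222). The earliest of those limits is minute 132, so job 3 must start by 132 − 55 = minute 77.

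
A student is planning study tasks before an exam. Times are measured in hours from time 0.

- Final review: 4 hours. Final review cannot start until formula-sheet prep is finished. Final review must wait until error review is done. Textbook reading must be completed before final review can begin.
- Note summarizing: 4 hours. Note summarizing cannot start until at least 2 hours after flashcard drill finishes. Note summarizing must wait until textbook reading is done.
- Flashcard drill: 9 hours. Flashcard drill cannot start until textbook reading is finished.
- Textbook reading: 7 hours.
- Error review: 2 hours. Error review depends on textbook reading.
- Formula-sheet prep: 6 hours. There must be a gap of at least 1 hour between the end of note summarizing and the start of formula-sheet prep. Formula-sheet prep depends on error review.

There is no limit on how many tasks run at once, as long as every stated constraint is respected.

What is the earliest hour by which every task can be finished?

Nothing blocks textbook reading, so it runs from hour 0 to hour 7.
Error review cannot begin until textbook reading (finishes hour 7). It runs from hour 7 to 7 + 2 = hour 9.
Flashcard drill cannot begin until textbook reading (finishes hour 7). It runs from hour 7 to 7 + 9 = hour 16.
Note summarizing needs all of flashcard drill (finishes hour 16, plus 2-hour gap → hour 18); textbook reading (finishes hour 7). That puts its earliest start at hour 18; it finishes at 18 + 4 = hour 22.
Formula-sheet prep cannot start until note summarizing (finishes hour 22, plus 1-hour gap → hour 23); error review (finishes hour 9). The controlling bound is hour 23, so formula-sheet prep finishes at 23 + 6 = hour 29.
Final review has to wait for formula-sheet prep (finishes hour 29); error review (finishes hour 9); textbook reading (finishes hour 7). The latest of these is hour 29, so final review runs hour 29 to 29 + 4 = hour 33.
All tasks are finished once the last one completes. Finish times: Textbook reading at 7, Flashcard drill at 16, Error review at 9, Note summarizing at 22, Formula-sheet prep at 29, Final review at 33. The latest is hour 33.

33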